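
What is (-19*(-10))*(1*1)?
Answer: 190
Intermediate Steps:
(-19*(-10))*(1*1) = 190*1 = 190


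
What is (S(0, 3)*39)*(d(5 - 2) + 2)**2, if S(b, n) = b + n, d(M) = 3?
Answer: 2925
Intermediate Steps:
(S(0, 3)*39)*(d(5 - 2) + 2)**2 = ((0 + 3)*39)*(3 + 2)**2 = (3*39)*5**2 = 117*25 = 2925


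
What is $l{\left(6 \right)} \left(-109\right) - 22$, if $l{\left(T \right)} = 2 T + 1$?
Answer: $-1439$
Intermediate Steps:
$l{\left(T \right)} = 1 + 2 T$
$l{\left(6 \right)} \left(-109\right) - 22 = \left(1 + 2 \cdot 6\right) \left(-109\right) - 22 = \left(1 + 12\right) \left(-109\right) - 22 = 13 \left(-109\right) - 22 = -1417 - 22 = -1439$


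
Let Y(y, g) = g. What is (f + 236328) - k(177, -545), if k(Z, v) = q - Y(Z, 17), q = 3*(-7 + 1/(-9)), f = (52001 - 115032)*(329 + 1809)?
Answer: -403571735/3 ≈ -1.3452e+8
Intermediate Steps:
f = -134760278 (f = -63031*2138 = -134760278)
q = -64/3 (q = 3*(-7 - ⅑) = 3*(-64/9) = -64/3 ≈ -21.333)
k(Z, v) = -115/3 (k(Z, v) = -64/3 - 1*17 = -64/3 - 17 = -115/3)
(f + 236328) - k(177, -545) = (-134760278 + 236328) - 1*(-115/3) = -134523950 + 115/3 = -403571735/3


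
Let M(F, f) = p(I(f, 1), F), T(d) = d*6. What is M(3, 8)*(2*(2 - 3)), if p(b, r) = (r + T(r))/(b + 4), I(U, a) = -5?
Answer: 42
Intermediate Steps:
T(d) = 6*d
p(b, r) = 7*r/(4 + b) (p(b, r) = (r + 6*r)/(b + 4) = (7*r)/(4 + b) = 7*r/(4 + b))
M(F, f) = -7*F (M(F, f) = 7*F/(4 - 5) = 7*F/(-1) = 7*F*(-1) = -7*F)
M(3, 8)*(2*(2 - 3)) = (-7*3)*(2*(2 - 3)) = -42*(-1) = -21*(-2) = 42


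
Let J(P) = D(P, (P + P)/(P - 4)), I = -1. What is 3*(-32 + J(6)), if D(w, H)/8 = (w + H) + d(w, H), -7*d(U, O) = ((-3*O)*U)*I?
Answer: -1248/7 ≈ -178.29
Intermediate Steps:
d(U, O) = -3*O*U/7 (d(U, O) = -(-3*O)*U*(-1)/7 = -(-3*O*U)*(-1)/7 = -3*O*U/7)
D(w, H) = 8*H + 8*w - 24*H*w/7 (D(w, H) = 8*((w + H) - 3*H*w/7) = 8*((H + w) - 3*H*w/7) = 8*(H + w - 3*H*w/7) = 8*H + 8*w - 24*H*w/7)
J(P) = 8*P + 16*P/(-4 + P) - 48*P²/(7*(-4 + P)) (J(P) = 8*((P + P)/(P - 4)) + 8*P - 24*(P + P)/(P - 4)*P/7 = 8*((2*P)/(-4 + P)) + 8*P - 24*(2*P)/(-4 + P)*P/7 = 8*(2*P/(-4 + P)) + 8*P - 24*2*P/(-4 + P)*P/7 = 16*P/(-4 + P) + 8*P - 48*P²/(7*(-4 + P)) = 8*P + 16*P/(-4 + P) - 48*P²/(7*(-4 + P)))
3*(-32 + J(6)) = 3*(-32 + (8/7)*6*(-14 + 6)/(-4 + 6)) = 3*(-32 + (8/7)*6*(-8)/2) = 3*(-32 + (8/7)*6*(½)*(-8)) = 3*(-32 - 192/7) = 3*(-416/7) = -1248/7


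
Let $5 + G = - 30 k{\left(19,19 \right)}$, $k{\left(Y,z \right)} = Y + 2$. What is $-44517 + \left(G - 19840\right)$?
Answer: $-64992$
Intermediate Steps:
$k{\left(Y,z \right)} = 2 + Y$
$G = -635$ ($G = -5 - 30 \left(2 + 19\right) = -5 - 630 = -635$)
$-44517 + \left(G - 19840\right) = -44517 - 20475 = -64992$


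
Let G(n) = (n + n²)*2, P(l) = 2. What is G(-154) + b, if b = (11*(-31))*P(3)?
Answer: 46442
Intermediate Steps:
b = -682 (b = (11*(-31))*2 = -341*2 = -682)
G(n) = 2*n + 2*n²
G(-154) + b = 2*(-154)*(1 - 154) - 682 = 2*(-154)*(-153) - 682 = 47124 - 682 = 46442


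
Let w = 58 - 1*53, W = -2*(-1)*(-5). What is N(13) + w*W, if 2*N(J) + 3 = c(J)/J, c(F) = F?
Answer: -51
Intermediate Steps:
N(J) = -1 (N(J) = -3/2 + (J/J)/2 = -3/2 + (½)*1 = -3/2 + ½ = -1)
W = -10 (W = 2*(-5) = -10)
w = 5 (w = 58 - 53 = 5)
N(13) + w*W = -1 + 5*(-10) = -1 - 50 = -51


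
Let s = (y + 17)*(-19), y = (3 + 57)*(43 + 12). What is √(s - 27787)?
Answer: 3*I*√10090 ≈ 301.35*I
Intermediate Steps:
y = 3300 (y = 60*55 = 3300)
s = -63023 (s = (3300 + 17)*(-19) = 3317*(-19) = -63023)
√(s - 27787) = √(-63023 - 27787) = √(-90810) = 3*I*√10090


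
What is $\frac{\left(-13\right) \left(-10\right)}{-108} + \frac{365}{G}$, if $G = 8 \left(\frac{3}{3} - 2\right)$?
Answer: $- \frac{10115}{216} \approx -46.829$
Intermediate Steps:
$G = -8$ ($G = 8 \left(3 \cdot \frac{1}{3} - 2\right) = 8 \left(1 - 2\right) = 8 \left(-1\right) = -8$)
$\frac{\left(-13\right) \left(-10\right)}{-108} + \frac{365}{G} = \frac{\left(-13\right) \left(-10\right)}{-108} + \frac{365}{-8} = 130 \left(- \frac{1}{108}\right) + 365 \left(- \frac{1}{8}\right) = - \frac{65}{54} - \frac{365}{8} = - \frac{10115}{216}$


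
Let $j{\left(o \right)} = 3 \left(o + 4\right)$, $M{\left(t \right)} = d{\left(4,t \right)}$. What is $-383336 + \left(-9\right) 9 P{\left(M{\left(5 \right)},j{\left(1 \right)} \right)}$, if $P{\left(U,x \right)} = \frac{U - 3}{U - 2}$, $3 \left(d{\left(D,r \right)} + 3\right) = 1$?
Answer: $- \frac{5368081}{14} \approx -3.8343 \cdot 10^{5}$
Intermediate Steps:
$d{\left(D,r \right)} = - \frac{8}{3}$ ($d{\left(D,r \right)} = -3 + \frac{1}{3} \cdot 1 = -3 + \frac{1}{3} = - \frac{8}{3}$)
$M{\left(t \right)} = - \frac{8}{3}$
$j{\left(o \right)} = 12 + 3 o$ ($j{\left(o \right)} = 3 \left(4 + o\right) = 12 + 3 o$)
$P{\left(U,x \right)} = \frac{-3 + U}{-2 + U}$
$-383336 + \left(-9\right) 9 P{\left(M{\left(5 \right)},j{\left(1 \right)} \right)} = -383336 + \left(-9\right) 9 \frac{-3 - \frac{8}{3}}{-2 - \frac{8}{3}} = -383336 - 81 \frac{1}{- \frac{14}{3}} \left(- \frac{17}{3}\right) = -383336 - 81 \left(\left(- \frac{3}{14}\right) \left(- \frac{17}{3}\right)\right) = -383336 - \frac{1377}{14} = - \frac{5368081}{14}$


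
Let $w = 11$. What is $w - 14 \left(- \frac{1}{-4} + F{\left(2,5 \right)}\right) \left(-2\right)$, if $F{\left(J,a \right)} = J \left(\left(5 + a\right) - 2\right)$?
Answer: $466$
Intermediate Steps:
$F{\left(J,a \right)} = J \left(3 + a\right)$
$w - 14 \left(- \frac{1}{-4} + F{\left(2,5 \right)}\right) \left(-2\right) = 11 - 14 \left(- \frac{1}{-4} + 2 \left(3 + 5\right)\right) \left(-2\right) = 11 - 14 \left(\left(-1\right) \left(- \frac{1}{4}\right) + 2 \cdot 8\right) \left(-2\right) = 11 - 14 \left(\frac{1}{4} + 16\right) \left(-2\right) = 11 - 14 \cdot \frac{65}{4} \left(-2\right) = 11 - -455 = 11 + 455 = 466$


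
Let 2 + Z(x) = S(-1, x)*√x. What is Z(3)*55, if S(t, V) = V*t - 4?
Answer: -110 - 385*√3 ≈ -776.84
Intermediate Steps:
S(t, V) = -4 + V*t
Z(x) = -2 + √x*(-4 - x) (Z(x) = -2 + (-4 + x*(-1))*√x = -2 + (-4 - x)*√x = -2 + √x*(-4 - x))
Z(3)*55 = (-2 - √3*(4 + 3))*55 = (-2 - 1*√3*7)*55 = (-2 - 7*√3)*55 = -110 - 385*√3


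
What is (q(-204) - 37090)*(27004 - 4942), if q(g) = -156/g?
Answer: -13910466054/17 ≈ -8.1826e+8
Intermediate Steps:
(q(-204) - 37090)*(27004 - 4942) = (-156/(-204) - 37090)*(27004 - 4942) = (-156*(-1/204) - 37090)*22062 = (13/17 - 37090)*22062 = -630517/17*22062 = -13910466054/17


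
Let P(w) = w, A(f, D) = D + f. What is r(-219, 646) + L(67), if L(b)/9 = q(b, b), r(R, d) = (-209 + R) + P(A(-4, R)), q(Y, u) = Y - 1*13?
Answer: -165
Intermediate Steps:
q(Y, u) = -13 + Y (q(Y, u) = Y - 13 = -13 + Y)
r(R, d) = -213 + 2*R (r(R, d) = (-209 + R) + (R - 4) = (-209 + R) + (-4 + R) = -213 + 2*R)
L(b) = -117 + 9*b (L(b) = 9*(-13 + b) = -117 + 9*b)
r(-219, 646) + L(67) = (-213 + 2*(-219)) + (-117 + 9*67) = (-213 - 438) + (-117 + 603) = -651 + 486 = -165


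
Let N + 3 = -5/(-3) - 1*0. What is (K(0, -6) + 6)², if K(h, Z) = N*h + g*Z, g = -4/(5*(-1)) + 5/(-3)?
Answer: 3136/25 ≈ 125.44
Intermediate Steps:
g = -13/15 (g = -4/(-5) + 5*(-⅓) = -4*(-⅕) - 5/3 = ⅘ - 5/3 = -13/15 ≈ -0.86667)
N = -4/3 (N = -3 + (-5/(-3) - 1*0) = -3 + (-5*(-⅓) + 0) = -3 + (5/3 + 0) = -3 + 5/3 = -4/3 ≈ -1.3333)
K(h, Z) = -13*Z/15 - 4*h/3 (K(h, Z) = -4*h/3 - 13*Z/15 = -13*Z/15 - 4*h/3)
(K(0, -6) + 6)² = ((-13/15*(-6) - 4/3*0) + 6)² = ((26/5 + 0) + 6)² = (26/5 + 6)² = (56/5)² = 3136/25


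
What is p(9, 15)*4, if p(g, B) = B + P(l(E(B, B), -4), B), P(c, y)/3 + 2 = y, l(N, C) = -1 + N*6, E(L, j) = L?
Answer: 216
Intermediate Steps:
l(N, C) = -1 + 6*N
P(c, y) = -6 + 3*y
p(g, B) = -6 + 4*B (p(g, B) = B + (-6 + 3*B) = -6 + 4*B)
p(9, 15)*4 = (-6 + 4*15)*4 = (-6 + 60)*4 = 54*4 = 216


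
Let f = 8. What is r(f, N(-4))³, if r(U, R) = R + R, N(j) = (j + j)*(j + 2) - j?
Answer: 64000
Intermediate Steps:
N(j) = -j + 2*j*(2 + j) (N(j) = (2*j)*(2 + j) - j = 2*j*(2 + j) - j = -j + 2*j*(2 + j))
r(U, R) = 2*R
r(f, N(-4))³ = (2*(-4*(3 + 2*(-4))))³ = (2*(-4*(3 - 8)))³ = (2*(-4*(-5)))³ = (2*20)³ = 40³ = 64000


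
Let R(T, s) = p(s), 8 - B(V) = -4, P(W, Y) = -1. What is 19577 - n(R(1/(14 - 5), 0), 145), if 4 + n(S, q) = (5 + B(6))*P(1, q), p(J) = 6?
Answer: 19598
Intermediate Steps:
B(V) = 12 (B(V) = 8 - 1*(-4) = 8 + 4 = 12)
R(T, s) = 6
n(S, q) = -21 (n(S, q) = -4 + (5 + 12)*(-1) = -4 + 17*(-1) = -4 - 17 = -21)
19577 - n(R(1/(14 - 5), 0), 145) = 19577 - 1*(-21) = 19577 + 21 = 19598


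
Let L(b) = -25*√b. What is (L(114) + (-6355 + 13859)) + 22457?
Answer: 29961 - 25*√114 ≈ 29694.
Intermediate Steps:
(L(114) + (-6355 + 13859)) + 22457 = (-25*√114 + (-6355 + 13859)) + 22457 = (-25*√114 + 7504) + 22457 = (7504 - 25*√114) + 22457 = 29961 - 25*√114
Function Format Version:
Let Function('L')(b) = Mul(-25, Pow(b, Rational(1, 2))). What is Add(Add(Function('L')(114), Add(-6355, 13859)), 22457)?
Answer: Add(29961, Mul(-25, Pow(114, Rational(1, 2)))) ≈ 29694.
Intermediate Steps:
Add(Add(Function('L')(114), Add(-6355, 13859)), 22457) = Add(Add(Mul(-25, Pow(114, Rational(1, 2))), Add(-6355, 13859)), 22457) = Add(Add(Mul(-25, Pow(114, Rational(1, 2))), 7504), 22457) = Add(Add(7504, Mul(-25, Pow(114, Rational(1, 2)))), 22457) = Add(29961, Mul(-25, Pow(114, Rational(1, 2))))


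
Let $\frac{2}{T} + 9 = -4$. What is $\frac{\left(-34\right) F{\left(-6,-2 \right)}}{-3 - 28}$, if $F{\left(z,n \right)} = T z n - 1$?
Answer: $- \frac{1258}{403} \approx -3.1216$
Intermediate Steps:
$T = - \frac{2}{13}$ ($T = \frac{2}{-9 - 4} = \frac{2}{-13} = 2 \left(- \frac{1}{13}\right) = - \frac{2}{13} \approx -0.15385$)
$F{\left(z,n \right)} = -1 - \frac{2 n z}{13}$ ($F{\left(z,n \right)} = - \frac{2 z}{13} n - 1 = - \frac{2 n z}{13} - 1 = -1 - \frac{2 n z}{13}$)
$\frac{\left(-34\right) F{\left(-6,-2 \right)}}{-3 - 28} = \frac{\left(-34\right) \left(-1 - \left(- \frac{4}{13}\right) \left(-6\right)\right)}{-3 - 28} = \frac{\left(-34\right) \left(-1 - \frac{24}{13}\right)}{-31} = \left(-34\right) \left(- \frac{37}{13}\right) \left(- \frac{1}{31}\right) = \frac{1258}{13} \left(- \frac{1}{31}\right) = - \frac{1258}{403}$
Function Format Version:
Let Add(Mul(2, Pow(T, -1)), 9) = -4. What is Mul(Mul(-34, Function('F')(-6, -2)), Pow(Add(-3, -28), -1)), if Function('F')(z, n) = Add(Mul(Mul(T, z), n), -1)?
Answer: Rational(-1258, 403) ≈ -3.1216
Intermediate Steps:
T = Rational(-2, 13) (T = Mul(2, Pow(Add(-9, -4), -1)) = Mul(2, Pow(-13, -1)) = Mul(2, Rational(-1, 13)) = Rational(-2, 13) ≈ -0.15385)
Function('F')(z, n) = Add(-1, Mul(Rational(-2, 13), n, z)) (Function('F')(z, n) = Add(Mul(Mul(Rational(-2, 13), z), n), -1) = Add(Mul(Rational(-2, 13), n, z), -1) = Add(-1, Mul(Rational(-2, 13), n, z)))
Mul(Mul(-34, Function('F')(-6, -2)), Pow(Add(-3, -28), -1)) = Mul(Mul(-34, Add(-1, Mul(Rational(-2, 13), -2, -6))), Pow(Add(-3, -28), -1)) = Mul(Mul(-34, Add(-1, Rational(-24, 13))), Pow(-31, -1)) = Mul(Mul(-34, Rational(-37, 13)), Rational(-1, 31)) = Mul(Rational(1258, 13), Rational(-1, 31)) = Rational(-1258, 403)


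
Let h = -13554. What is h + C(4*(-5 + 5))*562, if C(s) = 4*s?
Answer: -13554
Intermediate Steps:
h + C(4*(-5 + 5))*562 = -13554 + (4*(4*(-5 + 5)))*562 = -13554 + (4*(4*0))*562 = -13554 + (4*0)*562 = -13554 + 0*562 = -13554 + 0 = -13554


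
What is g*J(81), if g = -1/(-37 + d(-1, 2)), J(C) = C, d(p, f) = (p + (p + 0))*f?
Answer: 81/41 ≈ 1.9756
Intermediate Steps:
d(p, f) = 2*f*p (d(p, f) = (p + p)*f = (2*p)*f = 2*f*p)
g = 1/41 (g = -1/(-37 + 2*2*(-1)) = -1/(-37 - 4) = -1/(-41) = -1*(-1/41) = 1/41 ≈ 0.024390)
g*J(81) = (1/41)*81 = 81/41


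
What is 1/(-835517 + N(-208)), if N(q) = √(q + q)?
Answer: -835517/698088657705 - 4*I*√26/698088657705 ≈ -1.1969e-6 - 2.9217e-11*I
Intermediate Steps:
N(q) = √2*√q (N(q) = √(2*q) = √2*√q)
1/(-835517 + N(-208)) = 1/(-835517 + √2*√(-208)) = 1/(-835517 + √2*(4*I*√13)) = 1/(-835517 + 4*I*√26)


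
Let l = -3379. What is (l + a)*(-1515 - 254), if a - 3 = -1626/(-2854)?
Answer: 8520811291/1427 ≈ 5.9711e+6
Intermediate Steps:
a = 5094/1427 (a = 3 - 1626/(-2854) = 3 - 1626*(-1/2854) = 3 + 813/1427 = 5094/1427 ≈ 3.5697)
(l + a)*(-1515 - 254) = (-3379 + 5094/1427)*(-1515 - 254) = -4816739/1427*(-1769) = 8520811291/1427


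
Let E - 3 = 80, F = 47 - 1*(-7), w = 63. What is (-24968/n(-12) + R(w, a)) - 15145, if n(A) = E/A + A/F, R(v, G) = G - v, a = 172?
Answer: -2965404/257 ≈ -11539.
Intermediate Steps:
F = 54 (F = 47 + 7 = 54)
E = 83 (E = 3 + 80 = 83)
n(A) = 83/A + A/54
(-24968/n(-12) + R(w, a)) - 15145 = (-24968/(83/(-12) + (1/54)*(-12)) + (172 - 1*63)) - 15145 = (-24968/(83*(-1/12) - 2/9) + (172 - 63)) - 15145 = (-24968/(-83/12 - 2/9) + 109) - 15145 = (-24968/(-257/36) + 109) - 15145 = (-24968*(-36/257) + 109) - 15145 = (898848/257 + 109) - 15145 = 926861/257 - 15145 = -2965404/257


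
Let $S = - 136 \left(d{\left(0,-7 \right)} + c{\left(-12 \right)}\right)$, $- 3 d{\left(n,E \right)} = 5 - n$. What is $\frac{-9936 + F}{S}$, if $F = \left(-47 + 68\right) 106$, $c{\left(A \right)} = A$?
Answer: $- \frac{11565}{2788} \approx -4.1481$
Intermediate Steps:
$d{\left(n,E \right)} = - \frac{5}{3} + \frac{n}{3}$ ($d{\left(n,E \right)} = - \frac{5 - n}{3} = - \frac{5}{3} + \frac{n}{3}$)
$F = 2226$ ($F = 21 \cdot 106 = 2226$)
$S = \frac{5576}{3}$ ($S = - 136 \left(\left(- \frac{5}{3} + \frac{1}{3} \cdot 0\right) - 12\right) = - 136 \left(\left(- \frac{5}{3} + 0\right) - 12\right) = - 136 \left(- \frac{5}{3} - 12\right) = \left(-136\right) \left(- \frac{41}{3}\right) = \frac{5576}{3} \approx 1858.7$)
$\frac{-9936 + F}{S} = \frac{-9936 + 2226}{\frac{5576}{3}} = \left(-7710\right) \frac{3}{5576} = - \frac{11565}{2788}$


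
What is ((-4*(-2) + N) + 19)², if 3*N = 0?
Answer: 729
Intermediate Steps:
N = 0 (N = (⅓)*0 = 0)
((-4*(-2) + N) + 19)² = ((-4*(-2) + 0) + 19)² = ((8 + 0) + 19)² = (8 + 19)² = 27² = 729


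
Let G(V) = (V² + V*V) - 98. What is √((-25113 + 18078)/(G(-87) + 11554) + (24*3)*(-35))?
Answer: 49*I*√742371510/26594 ≈ 50.202*I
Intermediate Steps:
G(V) = -98 + 2*V² (G(V) = (V² + V²) - 98 = 2*V² - 98 = -98 + 2*V²)
√((-25113 + 18078)/(G(-87) + 11554) + (24*3)*(-35)) = √((-25113 + 18078)/((-98 + 2*(-87)²) + 11554) + (24*3)*(-35)) = √(-7035/((-98 + 2*7569) + 11554) + 72*(-35)) = √(-7035/((-98 + 15138) + 11554) - 2520) = √(-7035/(15040 + 11554) - 2520) = √(-7035/26594 - 2520) = √(-67023915/26594) = 49*I*√742371510/26594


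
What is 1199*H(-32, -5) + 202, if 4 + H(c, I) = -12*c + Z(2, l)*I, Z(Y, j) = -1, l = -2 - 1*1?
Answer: 461817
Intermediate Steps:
l = -3 (l = -2 - 1 = -3)
H(c, I) = -4 - I - 12*c (H(c, I) = -4 + (-12*c - I) = -4 + (-I - 12*c) = -4 - I - 12*c)
1199*H(-32, -5) + 202 = 1199*(-4 - 1*(-5) - 12*(-32)) + 202 = 1199*(-4 + 5 + 384) + 202 = 1199*385 + 202 = 461615 + 202 = 461817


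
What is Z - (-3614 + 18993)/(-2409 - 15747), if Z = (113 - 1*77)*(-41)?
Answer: -26782877/18156 ≈ -1475.2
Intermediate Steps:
Z = -1476 (Z = (113 - 77)*(-41) = 36*(-41) = -1476)
Z - (-3614 + 18993)/(-2409 - 15747) = -1476 - (-3614 + 18993)/(-2409 - 15747) = -1476 - 15379/(-18156) = -1476 - 15379*(-1)/18156 = -1476 - 1*(-15379/18156) = -1476 + 15379/18156 = -26782877/18156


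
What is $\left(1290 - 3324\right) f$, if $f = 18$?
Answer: $-36612$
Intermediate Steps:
$\left(1290 - 3324\right) f = \left(1290 - 3324\right) 18 = \left(-2034\right) 18 = -36612$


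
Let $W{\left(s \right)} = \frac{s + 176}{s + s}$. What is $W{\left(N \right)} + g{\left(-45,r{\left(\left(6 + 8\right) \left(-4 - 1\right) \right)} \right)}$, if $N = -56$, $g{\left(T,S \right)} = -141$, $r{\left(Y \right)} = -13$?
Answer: $- \frac{1989}{14} \approx -142.07$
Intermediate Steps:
$W{\left(s \right)} = \frac{176 + s}{2 s}$
$W{\left(N \right)} + g{\left(-45,r{\left(\left(6 + 8\right) \left(-4 - 1\right) \right)} \right)} = \frac{176 - 56}{2 \left(-56\right)} - 141 = \frac{1}{2} \left(- \frac{1}{56}\right) 120 - 141 = - \frac{15}{14} - 141 = - \frac{1989}{14}$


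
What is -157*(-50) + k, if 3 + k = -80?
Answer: 7767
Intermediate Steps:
k = -83 (k = -3 - 80 = -83)
-157*(-50) + k = -157*(-50) - 83 = 7850 - 83 = 7767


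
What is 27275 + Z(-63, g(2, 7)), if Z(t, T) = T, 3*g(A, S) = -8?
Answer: 81817/3 ≈ 27272.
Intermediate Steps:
g(A, S) = -8/3 (g(A, S) = (1/3)*(-8) = -8/3)
27275 + Z(-63, g(2, 7)) = 27275 - 8/3 = 81817/3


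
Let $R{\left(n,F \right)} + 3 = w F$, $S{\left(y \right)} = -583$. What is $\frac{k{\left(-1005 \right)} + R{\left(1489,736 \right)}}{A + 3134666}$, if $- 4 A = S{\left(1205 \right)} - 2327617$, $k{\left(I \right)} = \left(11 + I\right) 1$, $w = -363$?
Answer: $- \frac{268165}{3716716} \approx -0.072151$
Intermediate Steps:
$R{\left(n,F \right)} = -3 - 363 F$
$k{\left(I \right)} = 11 + I$
$A = 582050$ ($A = - \frac{-583 - 2327617}{4} = \left(- \frac{1}{4}\right) \left(-2328200\right) = 582050$)
$\frac{k{\left(-1005 \right)} + R{\left(1489,736 \right)}}{A + 3134666} = \frac{\left(11 - 1005\right) - 267171}{582050 + 3134666} = \frac{-994 - 267171}{3716716} = \left(-994 - 267171\right) \frac{1}{3716716} = \left(-268165\right) \frac{1}{3716716} = - \frac{268165}{3716716}$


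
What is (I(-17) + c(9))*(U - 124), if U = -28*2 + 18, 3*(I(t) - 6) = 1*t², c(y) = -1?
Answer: -16416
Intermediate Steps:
I(t) = 6 + t²/3 (I(t) = 6 + (1*t²)/3 = 6 + t²/3)
U = -38 (U = -56 + 18 = -38)
(I(-17) + c(9))*(U - 124) = ((6 + (⅓)*(-17)²) - 1)*(-38 - 124) = ((6 + (⅓)*289) - 1)*(-162) = ((6 + 289/3) - 1)*(-162) = (307/3 - 1)*(-162) = (304/3)*(-162) = -16416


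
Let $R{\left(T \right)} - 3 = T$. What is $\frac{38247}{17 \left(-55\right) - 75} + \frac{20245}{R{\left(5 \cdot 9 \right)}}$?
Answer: $\frac{9305797}{24240} \approx 383.9$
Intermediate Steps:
$R{\left(T \right)} = 3 + T$
$\frac{38247}{17 \left(-55\right) - 75} + \frac{20245}{R{\left(5 \cdot 9 \right)}} = \frac{38247}{17 \left(-55\right) - 75} + \frac{20245}{3 + 5 \cdot 9} = \frac{38247}{-935 - 75} + \frac{20245}{3 + 45} = \frac{38247}{-1010} + \frac{20245}{48} = 38247 \left(- \frac{1}{1010}\right) + 20245 \cdot \frac{1}{48} = - \frac{38247}{1010} + \frac{20245}{48} = \frac{9305797}{24240}$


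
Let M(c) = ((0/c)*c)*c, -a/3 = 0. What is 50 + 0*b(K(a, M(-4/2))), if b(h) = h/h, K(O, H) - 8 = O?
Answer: 50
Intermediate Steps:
a = 0 (a = -3*0 = 0)
M(c) = 0 (M(c) = (0*c)*c = 0*c = 0)
K(O, H) = 8 + O
b(h) = 1
50 + 0*b(K(a, M(-4/2))) = 50 + 0*1 = 50 + 0 = 50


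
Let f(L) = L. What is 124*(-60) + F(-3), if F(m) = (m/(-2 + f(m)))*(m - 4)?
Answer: -37221/5 ≈ -7444.2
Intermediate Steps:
F(m) = m*(-4 + m)/(-2 + m) (F(m) = (m/(-2 + m))*(m - 4) = (m/(-2 + m))*(-4 + m) = m*(-4 + m)/(-2 + m))
124*(-60) + F(-3) = 124*(-60) - 3*(-4 - 3)/(-2 - 3) = -7440 - 3*(-7)/(-5) = -7440 - 3*(-⅕)*(-7) = -7440 - 21/5 = -37221/5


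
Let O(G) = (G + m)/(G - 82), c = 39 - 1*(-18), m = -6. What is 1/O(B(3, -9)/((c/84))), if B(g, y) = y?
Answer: 905/183 ≈ 4.9454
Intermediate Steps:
c = 57 (c = 39 + 18 = 57)
O(G) = (-6 + G)/(-82 + G) (O(G) = (G - 6)/(G - 82) = (-6 + G)/(-82 + G))
1/O(B(3, -9)/((c/84))) = 1/((-6 - 9/(57/84))/(-82 - 9/(57/84))) = 1/((-6 - 9/(57*(1/84)))/(-82 - 9/(57*(1/84)))) = 1/((-6 - 9/19/28)/(-82 - 9/19/28)) = 1/((-6 - 9*28/19)/(-82 - 9*28/19)) = 1/((-6 - 252/19)/(-82 - 252/19)) = 1/(-366/19/(-1810/19)) = 1/(-19/1810*(-366/19)) = 1/(183/905) = 905/183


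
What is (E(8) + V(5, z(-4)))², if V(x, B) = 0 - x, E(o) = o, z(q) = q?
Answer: 9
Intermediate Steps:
V(x, B) = -x
(E(8) + V(5, z(-4)))² = (8 - 1*5)² = (8 - 5)² = 3² = 9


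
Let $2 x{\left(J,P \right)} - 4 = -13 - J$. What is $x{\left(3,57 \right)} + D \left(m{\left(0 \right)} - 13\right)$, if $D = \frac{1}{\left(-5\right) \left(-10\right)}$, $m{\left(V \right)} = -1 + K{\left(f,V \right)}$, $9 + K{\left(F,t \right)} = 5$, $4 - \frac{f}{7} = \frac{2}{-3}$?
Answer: $- \frac{159}{25} \approx -6.36$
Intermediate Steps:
$x{\left(J,P \right)} = - \frac{9}{2} - \frac{J}{2}$ ($x{\left(J,P \right)} = 2 + \frac{-13 - J}{2} = 2 - \left(\frac{13}{2} + \frac{J}{2}\right) = - \frac{9}{2} - \frac{J}{2}$)
$f = \frac{98}{3}$ ($f = 28 - 7 \frac{2}{-3} = 28 - 7 \cdot 2 \left(- \frac{1}{3}\right) = 28 - - \frac{14}{3} = 28 + \frac{14}{3} = \frac{98}{3} \approx 32.667$)
$K{\left(F,t \right)} = -4$ ($K{\left(F,t \right)} = -9 + 5 = -4$)
$m{\left(V \right)} = -5$ ($m{\left(V \right)} = -1 - 4 = -5$)
$D = \frac{1}{50} \approx 0.02$
$x{\left(3,57 \right)} + D \left(m{\left(0 \right)} - 13\right) = \left(- \frac{9}{2} - \frac{3}{2}\right) + \frac{-5 - 13}{50} = \left(- \frac{9}{2} - \frac{3}{2}\right) + \frac{1}{50} \left(-18\right) = -6 - \frac{9}{25} = - \frac{159}{25}$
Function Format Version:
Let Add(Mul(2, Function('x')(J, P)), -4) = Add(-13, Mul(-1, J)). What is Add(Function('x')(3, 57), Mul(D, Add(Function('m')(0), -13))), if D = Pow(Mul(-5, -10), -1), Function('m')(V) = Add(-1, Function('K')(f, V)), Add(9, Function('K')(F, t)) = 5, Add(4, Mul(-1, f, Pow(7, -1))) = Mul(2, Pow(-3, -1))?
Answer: Rational(-159, 25) ≈ -6.3600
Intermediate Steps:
Function('x')(J, P) = Add(Rational(-9, 2), Mul(Rational(-1, 2), J)) (Function('x')(J, P) = Add(2, Mul(Rational(1, 2), Add(-13, Mul(-1, J)))) = Add(2, Add(Rational(-13, 2), Mul(Rational(-1, 2), J))) = Add(Rational(-9, 2), Mul(Rational(-1, 2), J)))
f = Rational(98, 3) (f = Add(28, Mul(-7, Mul(2, Pow(-3, -1)))) = Add(28, Mul(-7, Mul(2, Rational(-1, 3)))) = Add(28, Mul(-7, Rational(-2, 3))) = Add(28, Rational(14, 3)) = Rational(98, 3) ≈ 32.667)
Function('K')(F, t) = -4 (Function('K')(F, t) = Add(-9, 5) = -4)
Function('m')(V) = -5 (Function('m')(V) = Add(-1, -4) = -5)
D = Rational(1, 50) (D = Pow(50, -1) = Rational(1, 50) ≈ 0.020000)
Add(Function('x')(3, 57), Mul(D, Add(Function('m')(0), -13))) = Add(Add(Rational(-9, 2), Mul(Rational(-1, 2), 3)), Mul(Rational(1, 50), Add(-5, -13))) = Add(Add(Rational(-9, 2), Rational(-3, 2)), Mul(Rational(1, 50), -18)) = Add(-6, Rational(-9, 25)) = Rational(-159, 25)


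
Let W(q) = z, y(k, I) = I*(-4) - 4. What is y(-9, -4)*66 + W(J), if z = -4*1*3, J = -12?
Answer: 780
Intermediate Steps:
y(k, I) = -4 - 4*I (y(k, I) = -4*I - 4 = -4 - 4*I)
z = -12 (z = -4*3 = -12)
W(q) = -12
y(-9, -4)*66 + W(J) = (-4 - 4*(-4))*66 - 12 = (-4 + 16)*66 - 12 = 12*66 - 12 = 792 - 12 = 780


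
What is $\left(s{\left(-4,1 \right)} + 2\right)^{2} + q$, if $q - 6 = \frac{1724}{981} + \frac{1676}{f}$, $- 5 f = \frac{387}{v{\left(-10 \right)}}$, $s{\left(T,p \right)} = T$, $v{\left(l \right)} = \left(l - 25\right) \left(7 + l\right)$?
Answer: $- \frac{95413138}{42183} \approx -2261.9$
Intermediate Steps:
$v{\left(l \right)} = \left(-25 + l\right) \left(7 + l\right)$
$f = - \frac{129}{175}$ ($f = - \frac{387 \frac{1}{-175 + \left(-10\right)^{2} - -180}}{5} = - \frac{387 \frac{1}{-175 + 100 + 180}}{5} = - \frac{387 \cdot \frac{1}{105}}{5} = \left(- \frac{1}{5}\right) \frac{129}{35} = - \frac{129}{175} \approx -0.73714$)
$q = - \frac{95581870}{42183}$ ($q = 6 + \left(\frac{1724}{981} + \frac{1676}{- \frac{129}{175}}\right) = 6 + \left(1724 \cdot \frac{1}{981} + 1676 \left(- \frac{175}{129}\right)\right) = 6 + \left(\frac{1724}{981} - \frac{293300}{129}\right) = 6 - \frac{95834968}{42183} = - \frac{95581870}{42183} \approx -2265.9$)
$\left(s{\left(-4,1 \right)} + 2\right)^{2} + q = \left(-4 + 2\right)^{2} - \frac{95581870}{42183} = \left(-2\right)^{2} - \frac{95581870}{42183} = 4 - \frac{95581870}{42183} = - \frac{95413138}{42183}$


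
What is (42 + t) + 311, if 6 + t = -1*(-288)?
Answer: 635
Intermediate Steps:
t = 282 (t = -6 - 1*(-288) = -6 + 288 = 282)
(42 + t) + 311 = (42 + 282) + 311 = 324 + 311 = 635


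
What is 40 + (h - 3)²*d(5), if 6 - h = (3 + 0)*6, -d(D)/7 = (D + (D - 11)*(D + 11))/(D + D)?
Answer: 28745/2 ≈ 14373.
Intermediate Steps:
d(D) = -7*(D + (-11 + D)*(11 + D))/(2*D) (d(D) = -7*(D + (D - 11)*(D + 11))/(D + D) = -7*(D + (-11 + D)*(11 + D))/(2*D))
h = -12 (h = 6 - (3 + 0)*6 = 6 - 3*6 = 6 - 1*18 = 6 - 18 = -12)
40 + (h - 3)²*d(5) = 40 + (-12 - 3)²*((7/2)*(121 - 1*5*(1 + 5))/5) = 40 + (-15)²*((7/2)*(⅕)*(121 - 1*5*6)) = 40 + 225*((7/2)*(⅕)*(121 - 30)) = 40 + 225*((7/2)*(⅕)*91) = 40 + 225*(637/10) = 40 + 28665/2 = 28745/2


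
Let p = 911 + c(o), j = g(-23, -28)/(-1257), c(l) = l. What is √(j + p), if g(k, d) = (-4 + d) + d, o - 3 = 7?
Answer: √161700061/419 ≈ 30.349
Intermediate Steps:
o = 10 (o = 3 + 7 = 10)
g(k, d) = -4 + 2*d
j = 20/419 (j = (-4 + 2*(-28))/(-1257) = (-4 - 56)*(-1/1257) = -60*(-1/1257) = 20/419 ≈ 0.047733)
p = 921 (p = 911 + 10 = 921)
√(j + p) = √(20/419 + 921) = √(385919/419) = √161700061/419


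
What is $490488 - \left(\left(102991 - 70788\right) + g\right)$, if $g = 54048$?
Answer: $404237$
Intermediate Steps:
$490488 - \left(\left(102991 - 70788\right) + g\right) = 490488 - \left(\left(102991 - 70788\right) + 54048\right) = 490488 - \left(32203 + 54048\right) = 490488 - 86251 = 404237$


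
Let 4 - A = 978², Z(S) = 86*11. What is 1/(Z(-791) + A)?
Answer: -1/955534 ≈ -1.0465e-6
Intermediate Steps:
Z(S) = 946
A = -956480 (A = 4 - 1*978² = 4 - 1*956484 = 4 - 956484 = -956480)
1/(Z(-791) + A) = 1/(946 - 956480) = 1/(-955534) = -1/955534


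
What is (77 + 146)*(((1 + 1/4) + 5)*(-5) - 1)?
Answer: -28767/4 ≈ -7191.8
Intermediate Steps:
(77 + 146)*(((1 + 1/4) + 5)*(-5) - 1) = 223*(((1 + 1/4) + 5)*(-5) - 1) = 223*((5/4 + 5)*(-5) - 1) = 223*((25/4)*(-5) - 1) = 223*(-125/4 - 1) = 223*(-129/4) = -28767/4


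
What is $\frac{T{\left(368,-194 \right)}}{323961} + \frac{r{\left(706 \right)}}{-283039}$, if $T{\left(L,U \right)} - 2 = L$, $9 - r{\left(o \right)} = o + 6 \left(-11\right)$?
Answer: $\frac{309143821}{91693597479} \approx 0.0033715$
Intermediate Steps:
$r{\left(o \right)} = 75 - o$ ($r{\left(o \right)} = 9 - \left(o + 6 \left(-11\right)\right) = 9 - \left(o - 66\right) = 9 - \left(-66 + o\right) = 75 - o$)
$T{\left(L,U \right)} = 2 + L$
$\frac{T{\left(368,-194 \right)}}{323961} + \frac{r{\left(706 \right)}}{-283039} = \frac{2 + 368}{323961} + \frac{75 - 706}{-283039} = 370 \cdot \frac{1}{323961} + \left(75 - 706\right) \left(- \frac{1}{283039}\right) = \frac{370}{323961} - - \frac{631}{283039} = \frac{370}{323961} + \frac{631}{283039} = \frac{309143821}{91693597479}$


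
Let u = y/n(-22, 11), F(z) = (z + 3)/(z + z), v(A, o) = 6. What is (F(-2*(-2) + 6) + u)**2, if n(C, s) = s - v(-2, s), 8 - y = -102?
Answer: 205209/400 ≈ 513.02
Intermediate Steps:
y = 110 (y = 8 - 1*(-102) = 8 + 102 = 110)
n(C, s) = -6 + s (n(C, s) = s - 1*6 = s - 6 = -6 + s)
F(z) = (3 + z)/(2*z) (F(z) = (3 + z)/((2*z)) = (3 + z)*(1/(2*z)) = (3 + z)/(2*z))
u = 22 (u = 110/(-6 + 11) = 110/5 = 110*(1/5) = 22)
(F(-2*(-2) + 6) + u)**2 = ((3 + (-2*(-2) + 6))/(2*(-2*(-2) + 6)) + 22)**2 = ((3 + (4 + 6))/(2*(4 + 6)) + 22)**2 = ((1/2)*(3 + 10)/10 + 22)**2 = ((1/2)*(1/10)*13 + 22)**2 = (13/20 + 22)**2 = (453/20)**2 = 205209/400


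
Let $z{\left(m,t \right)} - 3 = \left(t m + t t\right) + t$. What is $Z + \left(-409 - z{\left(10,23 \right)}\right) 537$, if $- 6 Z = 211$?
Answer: $- \frac{3847279}{6} \approx -6.4121 \cdot 10^{5}$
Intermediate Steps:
$Z = - \frac{211}{6}$ ($Z = \left(- \frac{1}{6}\right) 211 = - \frac{211}{6} \approx -35.167$)
$z{\left(m,t \right)} = 3 + t + t^{2} + m t$ ($z{\left(m,t \right)} = 3 + \left(\left(t m + t t\right) + t\right) = 3 + \left(\left(m t + t^{2}\right) + t\right) = 3 + \left(\left(t^{2} + m t\right) + t\right) = 3 + \left(t + t^{2} + m t\right) = 3 + t + t^{2} + m t$)
$Z + \left(-409 - z{\left(10,23 \right)}\right) 537 = - \frac{211}{6} + \left(-409 - \left(3 + 23 + 23^{2} + 10 \cdot 23\right)\right) 537 = - \frac{211}{6} + \left(-409 - \left(3 + 23 + 529 + 230\right)\right) 537 = - \frac{211}{6} + \left(-409 - 785\right) 537 = - \frac{211}{6} - 641178 = - \frac{3847279}{6}$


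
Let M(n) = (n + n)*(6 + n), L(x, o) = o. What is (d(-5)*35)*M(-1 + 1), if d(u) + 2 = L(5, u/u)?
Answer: 0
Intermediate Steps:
d(u) = -1 (d(u) = -2 + u/u = -2 + 1 = -1)
M(n) = 2*n*(6 + n) (M(n) = (2*n)*(6 + n) = 2*n*(6 + n))
(d(-5)*35)*M(-1 + 1) = (-1*35)*(2*(-1 + 1)*(6 + (-1 + 1))) = -70*0*(6 + 0) = -70*0*6 = -35*0 = 0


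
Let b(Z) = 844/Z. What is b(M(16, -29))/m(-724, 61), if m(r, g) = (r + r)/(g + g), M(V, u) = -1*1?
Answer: 12871/181 ≈ 71.110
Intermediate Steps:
M(V, u) = -1
m(r, g) = r/g (m(r, g) = (2*r)/((2*g)) = (2*r)*(1/(2*g)) = r/g)
b(M(16, -29))/m(-724, 61) = (844/(-1))/((-724/61)) = (844*(-1))/((-724*1/61)) = -844/(-724/61) = -844*(-61/724) = 12871/181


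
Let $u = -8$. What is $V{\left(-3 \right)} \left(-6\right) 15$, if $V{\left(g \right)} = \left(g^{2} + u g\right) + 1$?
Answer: $-3060$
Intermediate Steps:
$V{\left(g \right)} = 1 + g^{2} - 8 g$ ($V{\left(g \right)} = \left(g^{2} - 8 g\right) + 1 = 1 + g^{2} - 8 g$)
$V{\left(-3 \right)} \left(-6\right) 15 = \left(1 + \left(-3\right)^{2} - -24\right) \left(-6\right) 15 = \left(1 + 9 + 24\right) \left(-6\right) 15 = 34 \left(-6\right) 15 = \left(-204\right) 15 = -3060$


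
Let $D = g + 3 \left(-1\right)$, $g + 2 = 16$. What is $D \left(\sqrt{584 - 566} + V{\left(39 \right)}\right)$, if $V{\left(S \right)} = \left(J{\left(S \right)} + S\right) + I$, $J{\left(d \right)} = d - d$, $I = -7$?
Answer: $352 + 33 \sqrt{2} \approx 398.67$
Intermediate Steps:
$g = 14$ ($g = -2 + 16 = 14$)
$J{\left(d \right)} = 0$
$V{\left(S \right)} = -7 + S$ ($V{\left(S \right)} = \left(0 + S\right) - 7 = S - 7 = -7 + S$)
$D = 11$ ($D = 14 + 3 \left(-1\right) = 14 - 3 = 11$)
$D \left(\sqrt{584 - 566} + V{\left(39 \right)}\right) = 11 \left(\sqrt{584 - 566} + \left(-7 + 39\right)\right) = 11 \left(\sqrt{18} + 32\right) = 11 \left(3 \sqrt{2} + 32\right) = 11 \left(32 + 3 \sqrt{2}\right) = 352 + 33 \sqrt{2}$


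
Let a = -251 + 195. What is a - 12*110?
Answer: -1376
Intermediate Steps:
a = -56
a - 12*110 = -56 - 12*110 = -56 - 1320 = -1376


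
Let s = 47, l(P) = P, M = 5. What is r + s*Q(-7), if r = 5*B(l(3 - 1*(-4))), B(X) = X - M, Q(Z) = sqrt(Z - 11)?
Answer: 10 + 141*I*sqrt(2) ≈ 10.0 + 199.4*I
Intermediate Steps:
Q(Z) = sqrt(-11 + Z)
B(X) = -5 + X (B(X) = X - 1*5 = X - 5 = -5 + X)
r = 10 (r = 5*(-5 + (3 - 1*(-4))) = 5*(-5 + (3 + 4)) = 5*(-5 + 7) = 5*2 = 10)
r + s*Q(-7) = 10 + 47*sqrt(-11 - 7) = 10 + 47*sqrt(-18) = 10 + 47*(3*I*sqrt(2)) = 10 + 141*I*sqrt(2)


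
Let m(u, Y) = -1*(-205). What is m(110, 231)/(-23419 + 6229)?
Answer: -41/3438 ≈ -0.011926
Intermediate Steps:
m(u, Y) = 205
m(110, 231)/(-23419 + 6229) = 205/(-23419 + 6229) = 205/(-17190) = 205*(-1/17190) = -41/3438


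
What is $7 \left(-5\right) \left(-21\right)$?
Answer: $735$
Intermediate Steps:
$7 \left(-5\right) \left(-21\right) = \left(-35\right) \left(-21\right) = 735$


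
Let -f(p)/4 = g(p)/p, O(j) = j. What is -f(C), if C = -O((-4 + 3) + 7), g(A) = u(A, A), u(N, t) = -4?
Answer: 8/3 ≈ 2.6667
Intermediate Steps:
g(A) = -4
C = -6 (C = -((-4 + 3) + 7) = -(-1 + 7) = -1*6 = -6)
f(p) = 16/p (f(p) = -(-16)/p = 16/p)
-f(C) = -16/(-6) = -16*(-1)/6 = -1*(-8/3) = 8/3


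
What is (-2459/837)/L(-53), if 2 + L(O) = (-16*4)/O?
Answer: 130327/35154 ≈ 3.7073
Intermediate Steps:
L(O) = -2 - 64/O (L(O) = -2 + (-16*4)/O = -2 - 64/O)
(-2459/837)/L(-53) = (-2459/837)/(-2 - 64/(-53)) = (-2459*1/837)/(-2 - 64*(-1/53)) = -2459/(837*(-2 + 64/53)) = -2459/(837*(-42/53)) = -2459/837*(-53/42) = 130327/35154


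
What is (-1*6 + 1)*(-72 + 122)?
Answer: -250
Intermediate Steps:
(-1*6 + 1)*(-72 + 122) = (-6 + 1)*50 = -5*50 = -250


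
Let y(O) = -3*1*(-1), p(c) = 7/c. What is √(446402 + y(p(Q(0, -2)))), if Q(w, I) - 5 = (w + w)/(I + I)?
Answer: √446405 ≈ 668.14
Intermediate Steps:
Q(w, I) = 5 + w/I (Q(w, I) = 5 + (w + w)/(I + I) = 5 + (2*w)/((2*I)) = 5 + (2*w)*(1/(2*I)) = 5 + w/I)
y(O) = 3 (y(O) = -3*(-1) = 3)
√(446402 + y(p(Q(0, -2)))) = √(446402 + 3) = √446405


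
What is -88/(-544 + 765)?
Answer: -88/221 ≈ -0.39819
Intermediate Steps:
-88/(-544 + 765) = -88/221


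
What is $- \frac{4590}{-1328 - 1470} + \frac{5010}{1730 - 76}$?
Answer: $\frac{5402460}{1156973} \approx 4.6695$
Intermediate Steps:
$- \frac{4590}{-1328 - 1470} + \frac{5010}{1730 - 76} = - \frac{4590}{-2798} + \frac{5010}{1654} = \left(-4590\right) \left(- \frac{1}{2798}\right) + 5010 \cdot \frac{1}{1654} = \frac{2295}{1399} + \frac{2505}{827} = \frac{5402460}{1156973}$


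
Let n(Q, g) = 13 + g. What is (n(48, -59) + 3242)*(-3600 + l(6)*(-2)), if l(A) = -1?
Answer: -11499208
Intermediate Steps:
(n(48, -59) + 3242)*(-3600 + l(6)*(-2)) = ((13 - 59) + 3242)*(-3600 - 1*(-2)) = (-46 + 3242)*(-3600 + 2) = 3196*(-3598) = -11499208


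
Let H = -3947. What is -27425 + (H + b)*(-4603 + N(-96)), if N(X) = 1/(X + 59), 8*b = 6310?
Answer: 536873149/37 ≈ 1.4510e+7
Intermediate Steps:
b = 3155/4 (b = (⅛)*6310 = 3155/4 ≈ 788.75)
N(X) = 1/(59 + X)
-27425 + (H + b)*(-4603 + N(-96)) = -27425 + (-3947 + 3155/4)*(-4603 + 1/(59 - 96)) = -27425 - 12633*(-4603 + 1/(-37))/4 = -27425 - 12633*(-4603 - 1/37)/4 = -27425 - 12633/4*(-170312/37) = -27425 + 537887874/37 = 536873149/37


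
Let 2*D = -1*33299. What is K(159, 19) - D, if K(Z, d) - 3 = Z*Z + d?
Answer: 83905/2 ≈ 41953.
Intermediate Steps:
D = -33299/2 (D = (-1*33299)/2 = (1/2)*(-33299) = -33299/2 ≈ -16650.)
K(Z, d) = 3 + d + Z**2 (K(Z, d) = 3 + (Z*Z + d) = 3 + (Z**2 + d) = 3 + (d + Z**2) = 3 + d + Z**2)
K(159, 19) - D = (3 + 19 + 159**2) - 1*(-33299/2) = (3 + 19 + 25281) + 33299/2 = 25303 + 33299/2 = 83905/2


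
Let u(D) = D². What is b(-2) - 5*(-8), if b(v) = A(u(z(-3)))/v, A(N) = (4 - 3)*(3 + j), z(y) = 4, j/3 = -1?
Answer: 40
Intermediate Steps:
j = -3 (j = 3*(-1) = -3)
A(N) = 0 (A(N) = (4 - 3)*(3 - 3) = 1*0 = 0)
b(v) = 0 (b(v) = 0/v = 0)
b(-2) - 5*(-8) = 0 - 5*(-8) = 0 + 40 = 40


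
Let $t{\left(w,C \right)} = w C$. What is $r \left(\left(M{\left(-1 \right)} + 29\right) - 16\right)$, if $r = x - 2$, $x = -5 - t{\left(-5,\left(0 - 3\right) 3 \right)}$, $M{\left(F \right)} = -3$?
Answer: $-520$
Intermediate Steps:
$t{\left(w,C \right)} = C w$
$x = -50$ ($x = -5 - \left(0 - 3\right) 3 \left(-5\right) = -5 - \left(-3\right) 3 \left(-5\right) = -5 - \left(-9\right) \left(-5\right) = -5 - 45 = -50$)
$r = -52$ ($r = -50 - 2 = -52$)
$r \left(\left(M{\left(-1 \right)} + 29\right) - 16\right) = - 52 \left(\left(-3 + 29\right) - 16\right) = - 52 \left(26 - 16\right) = \left(-52\right) 10 = -520$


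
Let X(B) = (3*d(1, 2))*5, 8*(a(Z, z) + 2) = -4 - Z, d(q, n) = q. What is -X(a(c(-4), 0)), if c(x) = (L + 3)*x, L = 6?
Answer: -15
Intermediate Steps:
c(x) = 9*x (c(x) = (6 + 3)*x = 9*x)
a(Z, z) = -5/2 - Z/8 (a(Z, z) = -2 + (-4 - Z)/8 = -2 + (-½ - Z/8) = -5/2 - Z/8)
X(B) = 15 (X(B) = (3*1)*5 = 3*5 = 15)
-X(a(c(-4), 0)) = -1*15 = -15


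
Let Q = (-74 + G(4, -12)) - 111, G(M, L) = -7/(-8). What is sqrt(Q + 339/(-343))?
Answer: 9*I*sqrt(87794)/196 ≈ 13.606*I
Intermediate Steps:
G(M, L) = 7/8 (G(M, L) = -7*(-1/8) = 7/8)
Q = -1473/8 (Q = (-74 + 7/8) - 111 = -585/8 - 111 = -1473/8 ≈ -184.13)
sqrt(Q + 339/(-343)) = sqrt(-1473/8 + 339/(-343)) = sqrt(-1473/8 + 339*(-1/343)) = sqrt(-1473/8 - 339/343) = sqrt(-507951/2744) = 9*I*sqrt(87794)/196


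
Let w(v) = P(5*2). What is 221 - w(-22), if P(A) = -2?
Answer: 223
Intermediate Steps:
w(v) = -2
221 - w(-22) = 221 - 1*(-2) = 221 + 2 = 223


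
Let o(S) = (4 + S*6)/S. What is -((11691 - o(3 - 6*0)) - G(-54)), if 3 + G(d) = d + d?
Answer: -35384/3 ≈ -11795.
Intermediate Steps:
o(S) = (4 + 6*S)/S
G(d) = -3 + 2*d (G(d) = -3 + (d + d) = -3 + 2*d)
-((11691 - o(3 - 6*0)) - G(-54)) = -((11691 - (6 + 4/(3 - 6*0))) - (-3 + 2*(-54))) = -((11691 - (6 + 4/(3 + 0))) - (-3 - 108)) = -((11691 - (6 + 4/3)) - 1*(-111)) = -((11691 - (6 + 4*(1/3))) + 111) = -((11691 - (6 + 4/3)) + 111) = -((11691 - 1*22/3) + 111) = -((11691 - 22/3) + 111) = -(35051/3 + 111) = -1*35384/3 = -35384/3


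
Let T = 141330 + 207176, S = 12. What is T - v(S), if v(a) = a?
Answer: 348494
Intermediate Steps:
T = 348506
T - v(S) = 348506 - 1*12 = 348506 - 12 = 348494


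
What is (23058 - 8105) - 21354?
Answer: -6401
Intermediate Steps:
(23058 - 8105) - 21354 = 14953 - 21354 = -6401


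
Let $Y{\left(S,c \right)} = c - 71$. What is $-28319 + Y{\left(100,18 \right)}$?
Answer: $-28372$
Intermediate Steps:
$Y{\left(S,c \right)} = -71 + c$
$-28319 + Y{\left(100,18 \right)} = -28319 + \left(-71 + 18\right) = -28319 - 53 = -28372$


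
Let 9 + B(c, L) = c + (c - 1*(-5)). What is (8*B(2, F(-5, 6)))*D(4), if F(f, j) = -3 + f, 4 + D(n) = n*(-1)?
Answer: 0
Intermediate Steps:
D(n) = -4 - n (D(n) = -4 + n*(-1) = -4 - n)
B(c, L) = -4 + 2*c (B(c, L) = -9 + (c + (c - 1*(-5))) = -9 + (c + (c + 5)) = -9 + (c + (5 + c)) = -9 + (5 + 2*c) = -4 + 2*c)
(8*B(2, F(-5, 6)))*D(4) = (8*(-4 + 2*2))*(-4 - 1*4) = (8*(-4 + 4))*(-4 - 4) = (8*0)*(-8) = 0*(-8) = 0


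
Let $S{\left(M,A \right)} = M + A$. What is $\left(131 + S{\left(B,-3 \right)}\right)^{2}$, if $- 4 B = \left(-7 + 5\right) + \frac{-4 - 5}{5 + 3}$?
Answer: $\frac{16982641}{1024} \approx 16585.0$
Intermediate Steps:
$B = \frac{25}{32}$ ($B = - \frac{\left(-7 + 5\right) + \frac{-4 - 5}{5 + 3}}{4} = - \frac{-2 - \frac{9}{8}}{4} = \left(- \frac{1}{4}\right) \left(- \frac{25}{8}\right) = \frac{25}{32} \approx 0.78125$)
$S{\left(M,A \right)} = A + M$
$\left(131 + S{\left(B,-3 \right)}\right)^{2} = \left(131 + \left(-3 + \frac{25}{32}\right)\right)^{2} = \left(131 - \frac{71}{32}\right)^{2} = \left(\frac{4121}{32}\right)^{2} = \frac{16982641}{1024}$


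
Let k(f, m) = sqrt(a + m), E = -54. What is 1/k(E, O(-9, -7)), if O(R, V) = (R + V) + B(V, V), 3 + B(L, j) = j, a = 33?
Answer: sqrt(7)/7 ≈ 0.37796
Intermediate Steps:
B(L, j) = -3 + j
O(R, V) = -3 + R + 2*V (O(R, V) = (R + V) + (-3 + V) = -3 + R + 2*V)
k(f, m) = sqrt(33 + m)
1/k(E, O(-9, -7)) = 1/(sqrt(33 + (-3 - 9 + 2*(-7)))) = 1/(sqrt(33 + (-3 - 9 - 14))) = 1/(sqrt(33 - 26)) = 1/(sqrt(7)) = sqrt(7)/7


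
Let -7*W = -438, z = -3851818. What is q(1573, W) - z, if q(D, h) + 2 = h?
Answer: 26963150/7 ≈ 3.8519e+6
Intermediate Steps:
W = 438/7 (W = -1/7*(-438) = 438/7 ≈ 62.571)
q(D, h) = -2 + h
q(1573, W) - z = (-2 + 438/7) - 1*(-3851818) = 424/7 + 3851818 = 26963150/7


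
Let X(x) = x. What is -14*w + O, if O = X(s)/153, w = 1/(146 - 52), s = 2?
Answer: -977/7191 ≈ -0.13586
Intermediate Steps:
w = 1/94 ≈ 0.010638
O = 2/153 ≈ 0.013072
-14*w + O = -14*1/94 + 2/153 = -7/47 + 2/153 = -977/7191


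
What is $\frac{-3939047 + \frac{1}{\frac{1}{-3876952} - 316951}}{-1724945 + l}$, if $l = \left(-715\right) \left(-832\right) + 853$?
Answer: $\frac{4840315974580571543}{1387580011683967836} \approx 3.4883$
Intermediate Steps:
$l = 595733$ ($l = 594880 + 853 = 595733$)
$\frac{-3939047 + \frac{1}{\frac{1}{-3876952} - 316951}}{-1724945 + l} = \frac{-3939047 + \frac{1}{\frac{1}{-3876952} - 316951}}{-1724945 + 595733} = \frac{-3939047 + \frac{1}{- \frac{1}{3876952} - 316951}}{-1129212} = \left(-3939047 + \frac{1}{- \frac{1228803813353}{3876952}}\right) \left(- \frac{1}{1129212}\right) = \left(-3939047 - \frac{3876952}{1228803813353}\right) \left(- \frac{1}{1129212}\right) = \left(- \frac{4840315974580571543}{1228803813353}\right) \left(- \frac{1}{1129212}\right) = \frac{4840315974580571543}{1387580011683967836}$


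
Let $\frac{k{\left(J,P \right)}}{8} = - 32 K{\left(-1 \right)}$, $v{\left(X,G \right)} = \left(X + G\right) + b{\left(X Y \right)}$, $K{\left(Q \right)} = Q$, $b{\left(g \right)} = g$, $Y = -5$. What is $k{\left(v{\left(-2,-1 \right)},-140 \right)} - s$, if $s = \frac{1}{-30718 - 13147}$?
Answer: $\frac{11229441}{43865} \approx 256.0$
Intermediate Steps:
$s = - \frac{1}{43865}$ ($s = \frac{1}{-43865} = - \frac{1}{43865} \approx -2.2797 \cdot 10^{-5}$)
$v{\left(X,G \right)} = G - 4 X$ ($v{\left(X,G \right)} = \left(X + G\right) + X \left(-5\right) = \left(G + X\right) - 5 X = G - 4 X$)
$k{\left(J,P \right)} = 256$ ($k{\left(J,P \right)} = 8 \left(\left(-32\right) \left(-1\right)\right) = 8 \cdot 32 = 256$)
$k{\left(v{\left(-2,-1 \right)},-140 \right)} - s = 256 - - \frac{1}{43865} = 256 + \frac{1}{43865} = \frac{11229441}{43865}$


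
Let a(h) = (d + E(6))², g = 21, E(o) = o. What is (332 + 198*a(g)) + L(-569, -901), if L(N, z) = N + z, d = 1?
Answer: 8564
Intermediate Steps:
a(h) = 49 (a(h) = (1 + 6)² = 7² = 49)
(332 + 198*a(g)) + L(-569, -901) = (332 + 198*49) + (-569 - 901) = (332 + 9702) - 1470 = 10034 - 1470 = 8564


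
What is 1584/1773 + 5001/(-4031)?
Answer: -275741/794107 ≈ -0.34723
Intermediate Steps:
1584/1773 + 5001/(-4031) = 1584*(1/1773) + 5001*(-1/4031) = 176/197 - 5001/4031 = -275741/794107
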